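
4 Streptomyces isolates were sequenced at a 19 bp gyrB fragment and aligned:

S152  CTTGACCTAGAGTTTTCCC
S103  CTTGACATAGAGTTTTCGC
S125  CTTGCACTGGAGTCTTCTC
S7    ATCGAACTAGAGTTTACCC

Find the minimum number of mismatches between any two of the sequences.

2

Pairwise Hamming distances:
  S152 vs S103: 2
  S152 vs S125: 5
  S152 vs S7: 4
  S103 vs S125: 6
  S103 vs S7: 6
  S125 vs S7: 7
The smallest is 2, between S152 and S103.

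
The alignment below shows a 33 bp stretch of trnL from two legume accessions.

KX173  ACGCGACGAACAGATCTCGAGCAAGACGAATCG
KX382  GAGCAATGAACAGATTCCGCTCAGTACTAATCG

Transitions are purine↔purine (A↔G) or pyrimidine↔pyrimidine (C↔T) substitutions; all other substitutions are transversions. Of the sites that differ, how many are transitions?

6

The sequences differ at positions 1 (A/G, transition), 2 (C/A, transversion), 5 (G/A, transition), 7 (C/T, transition), 16 (C/T, transition), 17 (T/C, transition), 20 (A/C, transversion), 21 (G/T, transversion), 24 (A/G, transition), 25 (G/T, transversion), 28 (G/T, transversion).
Of the 11 differences, 6 transitions and 5 transversions, so the answer is 6.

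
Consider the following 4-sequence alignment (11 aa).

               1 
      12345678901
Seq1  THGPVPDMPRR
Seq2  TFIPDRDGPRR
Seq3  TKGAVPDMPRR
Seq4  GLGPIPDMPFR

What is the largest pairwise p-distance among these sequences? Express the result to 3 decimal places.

0.636

Pairwise Hamming distances:
  Seq1 vs Seq2: 5
  Seq1 vs Seq3: 2
  Seq1 vs Seq4: 4
  Seq2 vs Seq3: 6
  Seq2 vs Seq4: 7
  Seq3 vs Seq4: 5
The largest is 7 mismatches, between Seq2 and Seq4; p = 7/11 = 0.636.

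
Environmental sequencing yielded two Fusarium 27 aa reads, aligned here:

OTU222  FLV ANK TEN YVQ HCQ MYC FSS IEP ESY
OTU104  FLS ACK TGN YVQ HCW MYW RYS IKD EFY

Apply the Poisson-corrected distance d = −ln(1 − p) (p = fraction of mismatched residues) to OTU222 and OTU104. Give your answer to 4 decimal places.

0.4626

The sequences differ at positions 3 (V/S), 5 (N/C), 8 (E/G), 15 (Q/W), 18 (C/W), 19 (F/R), 20 (S/Y), 23 (E/K), 24 (P/D), 26 (S/F).
p = 10/27 = 0.370370.
d = −ln(1 − 0.370370) = −ln(0.629630) = 0.4626.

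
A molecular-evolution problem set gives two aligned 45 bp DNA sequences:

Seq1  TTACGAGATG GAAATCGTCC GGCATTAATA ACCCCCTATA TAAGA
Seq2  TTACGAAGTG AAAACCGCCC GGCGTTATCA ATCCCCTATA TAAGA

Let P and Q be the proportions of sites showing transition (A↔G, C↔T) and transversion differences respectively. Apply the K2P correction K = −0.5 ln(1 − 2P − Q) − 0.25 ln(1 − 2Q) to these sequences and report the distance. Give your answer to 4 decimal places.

0.2486

Mismatches occur at site 7 (G/A, transition), site 8 (A/G, transition), site 11 (G/A, transition), site 15 (T/C, transition), site 18 (T/C, transition), site 24 (A/G, transition), site 28 (A/T, transversion), site 29 (T/C, transition), site 32 (C/T, transition).
Of the 9 differences, 8 transitions and 1 transversion over 45 sites: P = 8/45 = 0.177778, Q = 1/45 = 0.022222.
d = −0.5·ln(0.622222) − 0.25·ln(0.955556) = −0.5·(-0.474458) − 0.25·(-0.045462) = 0.2486.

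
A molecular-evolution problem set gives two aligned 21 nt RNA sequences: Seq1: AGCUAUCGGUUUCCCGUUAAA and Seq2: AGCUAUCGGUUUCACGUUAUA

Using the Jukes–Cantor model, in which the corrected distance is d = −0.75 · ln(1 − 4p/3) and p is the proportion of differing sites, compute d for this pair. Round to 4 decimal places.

0.1019

Differing sites — 14:C/A; 20:A/U.
p = 2/21 = 0.095238.
d = −0.75 · ln(1 − (4/3)·0.095238) = −0.75 · ln(0.873016) = −0.75 · (-0.135801) = 0.1019.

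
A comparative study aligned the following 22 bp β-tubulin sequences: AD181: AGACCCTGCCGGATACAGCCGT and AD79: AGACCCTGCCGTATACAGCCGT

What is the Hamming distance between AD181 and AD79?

1

The sequences differ at position 12 (G/T).
That gives 1 mismatch out of 22 aligned sites, so the Hamming distance is 1.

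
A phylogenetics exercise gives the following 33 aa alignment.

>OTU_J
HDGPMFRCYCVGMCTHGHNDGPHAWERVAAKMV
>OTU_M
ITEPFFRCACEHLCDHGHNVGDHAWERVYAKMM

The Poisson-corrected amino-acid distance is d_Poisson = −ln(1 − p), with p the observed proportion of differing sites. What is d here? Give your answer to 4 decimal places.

0.5008

Differing sites — 1:H/I; 2:D/T; 3:G/E; 5:M/F; 9:Y/A; 11:V/E; 12:G/H; 13:M/L; 15:T/D; 20:D/V; 22:P/D; 29:A/Y; 33:V/M.
p = 13/33 = 0.393939.
d = −ln(1 − 0.393939) = −ln(0.606061) = 0.5008.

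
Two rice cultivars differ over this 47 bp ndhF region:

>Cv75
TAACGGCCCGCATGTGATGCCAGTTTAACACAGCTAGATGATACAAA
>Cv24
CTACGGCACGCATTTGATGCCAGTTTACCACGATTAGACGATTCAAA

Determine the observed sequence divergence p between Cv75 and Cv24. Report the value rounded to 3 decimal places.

0.213

The sequences differ at positions 1 (T/C), 2 (A/T), 8 (C/A), 14 (G/T), 28 (A/C), 32 (A/G), 33 (G/A), 34 (C/T), 39 (T/C), 43 (A/T).
There are 10 differences over 47 sites, so p = 10/47 = 0.213.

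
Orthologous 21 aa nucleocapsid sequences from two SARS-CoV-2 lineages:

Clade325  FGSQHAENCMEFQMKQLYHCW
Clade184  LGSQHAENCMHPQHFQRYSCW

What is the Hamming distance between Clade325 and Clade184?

Mismatches occur at site 1 (F→L), site 11 (E→H), site 12 (F→P), site 14 (M→H), site 15 (K→F), site 17 (L→R), site 19 (H→S).
That gives 7 mismatches out of 21 aligned sites, so the Hamming distance is 7.

7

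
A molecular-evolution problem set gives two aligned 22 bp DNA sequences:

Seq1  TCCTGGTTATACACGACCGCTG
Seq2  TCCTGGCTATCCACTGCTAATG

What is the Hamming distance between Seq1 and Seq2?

7

The sequences differ at positions 7 (T/C), 11 (A/C), 15 (G/T), 16 (A/G), 18 (C/T), 19 (G/A), 20 (C/A).
That gives 7 mismatches out of 22 aligned sites, so the Hamming distance is 7.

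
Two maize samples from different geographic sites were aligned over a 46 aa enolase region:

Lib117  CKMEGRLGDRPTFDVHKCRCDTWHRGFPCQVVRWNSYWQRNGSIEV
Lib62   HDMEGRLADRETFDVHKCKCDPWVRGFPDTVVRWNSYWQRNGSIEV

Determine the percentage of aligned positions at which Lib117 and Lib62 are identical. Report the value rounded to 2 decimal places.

80.43%

The sequences differ at positions 1 (C/H), 2 (K/D), 8 (G/A), 11 (P/E), 19 (R/K), 22 (T/P), 24 (H/V), 29 (C/D), 30 (Q/T).
37 of the 46 sites match, so the percent identity is 37/46 × 100 = 80.43%.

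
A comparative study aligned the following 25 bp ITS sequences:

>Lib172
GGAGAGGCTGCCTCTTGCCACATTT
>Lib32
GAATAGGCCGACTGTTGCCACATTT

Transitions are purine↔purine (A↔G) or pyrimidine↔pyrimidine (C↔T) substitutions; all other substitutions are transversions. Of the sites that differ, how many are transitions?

2

The sequences differ at positions 2 (G/A, transition), 4 (G/T, transversion), 9 (T/C, transition), 11 (C/A, transversion), 14 (C/G, transversion).
Of the 5 differences, 2 transitions and 3 transversions, so the answer is 2.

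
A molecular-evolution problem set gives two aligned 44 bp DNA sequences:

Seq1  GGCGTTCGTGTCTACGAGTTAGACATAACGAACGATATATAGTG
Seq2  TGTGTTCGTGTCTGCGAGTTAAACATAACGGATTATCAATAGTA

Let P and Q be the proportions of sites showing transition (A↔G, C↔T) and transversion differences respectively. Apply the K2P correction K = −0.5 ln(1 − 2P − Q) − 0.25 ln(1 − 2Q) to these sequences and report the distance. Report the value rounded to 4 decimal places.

0.2762

Differing sites — 1:G/T (Tv); 3:C/T (Ti); 14:A/G (Ti); 22:G/A (Ti); 31:A/G (Ti); 33:C/T (Ti); 34:G/T (Tv); 37:A/C (Tv); 38:T/A (Tv); 44:G/A (Ti).
Of the 10 differences, 6 transitions and 4 transversions over 44 sites: P = 6/44 = 0.136364, Q = 4/44 = 0.090909.
d = −0.5·ln(0.636363) − 0.25·ln(0.818182) = −0.5·(-0.451986) − 0.25·(-0.200670) = 0.2762.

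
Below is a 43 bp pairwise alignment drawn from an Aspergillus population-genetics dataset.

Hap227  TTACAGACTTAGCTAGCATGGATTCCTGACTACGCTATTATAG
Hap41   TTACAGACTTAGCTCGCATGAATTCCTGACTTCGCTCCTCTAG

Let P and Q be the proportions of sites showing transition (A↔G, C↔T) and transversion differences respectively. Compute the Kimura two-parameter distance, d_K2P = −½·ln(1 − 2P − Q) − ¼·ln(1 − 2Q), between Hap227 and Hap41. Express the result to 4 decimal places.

The sequences differ at positions 15 (A/C, transversion), 21 (G/A, transition), 32 (A/T, transversion), 37 (A/C, transversion), 38 (T/C, transition), 40 (A/C, transversion).
Of the 6 differences, 2 transitions and 4 transversions over 43 sites: P = 2/43 = 0.046512, Q = 4/43 = 0.093023.
d = −0.5·ln(0.813953) − 0.25·ln(0.813954) = −0.5·(-0.205853) − 0.25·(-0.205851) = 0.1544.

0.1544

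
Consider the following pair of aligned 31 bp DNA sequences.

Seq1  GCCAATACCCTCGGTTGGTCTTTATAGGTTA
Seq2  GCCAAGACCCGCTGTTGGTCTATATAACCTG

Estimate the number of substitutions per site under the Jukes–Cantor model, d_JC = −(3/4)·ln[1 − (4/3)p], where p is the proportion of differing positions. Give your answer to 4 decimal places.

Mismatches occur at site 6 (T→G), site 11 (T→G), site 13 (G→T), site 22 (T→A), site 27 (G→A), site 28 (G→C), site 29 (T→C), site 31 (A→G).
p = 8/31 = 0.258065.
d = −0.75 · ln(1 − (4/3)·0.258065) = −0.75 · ln(0.655913) = −0.75 · (-0.421727) = 0.3163.

0.3163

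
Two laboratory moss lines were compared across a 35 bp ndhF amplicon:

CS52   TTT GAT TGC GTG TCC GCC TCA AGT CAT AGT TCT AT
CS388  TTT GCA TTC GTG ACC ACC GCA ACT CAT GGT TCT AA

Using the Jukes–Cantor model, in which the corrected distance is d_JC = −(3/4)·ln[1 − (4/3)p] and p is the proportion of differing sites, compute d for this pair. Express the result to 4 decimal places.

0.3149

Mismatches occur at site 5 (A↔C), site 6 (T↔A), site 8 (G↔T), site 13 (T↔A), site 16 (G↔A), site 19 (T↔G), site 23 (G↔C), site 28 (A↔G), site 35 (T↔A).
p = 9/35 = 0.257143.
d = −0.75 · ln(1 − (4/3)·0.257143) = −0.75 · ln(0.657143) = −0.75 · (-0.419854) = 0.3149.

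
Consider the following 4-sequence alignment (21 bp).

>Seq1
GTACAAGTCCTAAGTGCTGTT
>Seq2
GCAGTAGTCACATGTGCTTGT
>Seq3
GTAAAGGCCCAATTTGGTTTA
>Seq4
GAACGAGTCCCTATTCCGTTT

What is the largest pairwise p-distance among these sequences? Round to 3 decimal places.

Pairwise Hamming distances:
  Seq1 vs Seq2: 8
  Seq1 vs Seq3: 9
  Seq1 vs Seq4: 8
  Seq2 vs Seq3: 11
  Seq2 vs Seq4: 10
  Seq3 vs Seq4: 12
The largest is 12 mismatches, between Seq3 and Seq4; p = 12/21 = 0.571.

0.571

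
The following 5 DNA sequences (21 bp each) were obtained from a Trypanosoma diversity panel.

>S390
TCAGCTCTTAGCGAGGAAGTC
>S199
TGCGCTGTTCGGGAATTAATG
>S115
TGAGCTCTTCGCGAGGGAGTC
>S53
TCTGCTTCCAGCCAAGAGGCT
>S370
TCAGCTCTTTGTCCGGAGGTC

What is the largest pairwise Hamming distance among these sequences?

14

Pairwise Hamming distances:
  S390 vs S199: 10
  S390 vs S115: 3
  S390 vs S53: 9
  S390 vs S370: 5
  S199 vs S115: 8
  S199 vs S53: 14
  S199 vs S370: 13
  S115 vs S53: 12
  S115 vs S370: 7
  S53 vs S370: 10
The largest is 14, between S199 and S53.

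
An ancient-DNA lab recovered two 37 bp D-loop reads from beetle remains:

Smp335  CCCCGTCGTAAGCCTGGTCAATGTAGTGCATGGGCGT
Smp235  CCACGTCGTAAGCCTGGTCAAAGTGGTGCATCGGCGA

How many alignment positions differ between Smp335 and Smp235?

5

The sequences differ at positions 3 (C/A), 22 (T/A), 25 (A/G), 32 (G/C), 37 (T/A).
That gives 5 mismatches out of 37 aligned sites, so the Hamming distance is 5.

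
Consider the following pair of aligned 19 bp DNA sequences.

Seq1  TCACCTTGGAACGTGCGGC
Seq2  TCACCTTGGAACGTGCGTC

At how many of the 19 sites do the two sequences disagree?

The sequences differ at position 18 (G/T).
That gives 1 mismatch out of 19 aligned sites, so the Hamming distance is 1.

1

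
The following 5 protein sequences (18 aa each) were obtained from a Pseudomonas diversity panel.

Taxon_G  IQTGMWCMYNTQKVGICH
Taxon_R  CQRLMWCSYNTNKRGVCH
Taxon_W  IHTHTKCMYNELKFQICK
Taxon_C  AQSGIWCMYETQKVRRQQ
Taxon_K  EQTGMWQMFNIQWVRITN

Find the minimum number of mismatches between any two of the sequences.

7

Pairwise Hamming distances:
  Taxon_G vs Taxon_R: 7
  Taxon_G vs Taxon_W: 9
  Taxon_G vs Taxon_C: 8
  Taxon_G vs Taxon_K: 8
  Taxon_R vs Taxon_W: 13
  Taxon_R vs Taxon_C: 12
  Taxon_R vs Taxon_K: 14
  Taxon_W vs Taxon_C: 14
  Taxon_W vs Taxon_K: 14
  Taxon_C vs Taxon_K: 11
The smallest is 7, between Taxon_G and Taxon_R.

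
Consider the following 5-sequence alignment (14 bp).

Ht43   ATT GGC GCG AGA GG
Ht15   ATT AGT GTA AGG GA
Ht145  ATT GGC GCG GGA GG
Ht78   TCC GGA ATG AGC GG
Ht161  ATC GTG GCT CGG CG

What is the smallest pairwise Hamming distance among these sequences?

1

Pairwise Hamming distances:
  Ht43 vs Ht15: 6
  Ht43 vs Ht145: 1
  Ht43 vs Ht78: 7
  Ht43 vs Ht161: 7
  Ht15 vs Ht145: 7
  Ht15 vs Ht78: 9
  Ht15 vs Ht161: 9
  Ht145 vs Ht78: 8
  Ht145 vs Ht161: 7
  Ht78 vs Ht161: 10
The smallest is 1, between Ht43 and Ht145.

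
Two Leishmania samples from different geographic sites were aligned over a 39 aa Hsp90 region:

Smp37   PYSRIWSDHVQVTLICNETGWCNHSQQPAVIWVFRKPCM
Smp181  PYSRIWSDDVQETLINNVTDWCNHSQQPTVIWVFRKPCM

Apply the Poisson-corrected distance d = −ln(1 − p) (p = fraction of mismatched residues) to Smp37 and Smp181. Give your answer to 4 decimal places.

0.1671

The sequences differ at positions 9 (H/D), 12 (V/E), 16 (C/N), 18 (E/V), 20 (G/D), 29 (A/T).
p = 6/39 = 0.153846.
d = −ln(1 − 0.153846) = −ln(0.846154) = 0.1671.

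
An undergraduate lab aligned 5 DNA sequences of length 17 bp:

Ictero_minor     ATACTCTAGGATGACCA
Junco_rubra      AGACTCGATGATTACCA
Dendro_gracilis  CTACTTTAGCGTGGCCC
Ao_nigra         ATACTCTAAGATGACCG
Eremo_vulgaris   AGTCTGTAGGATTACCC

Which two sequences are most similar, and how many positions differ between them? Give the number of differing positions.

2

Pairwise Hamming distances:
  Ictero_minor vs Junco_rubra: 4
  Ictero_minor vs Dendro_gracilis: 6
  Ictero_minor vs Ao_nigra: 2
  Ictero_minor vs Eremo_vulgaris: 5
  Junco_rubra vs Dendro_gracilis: 10
  Junco_rubra vs Ao_nigra: 5
  Junco_rubra vs Eremo_vulgaris: 5
  Dendro_gracilis vs Ao_nigra: 7
  Dendro_gracilis vs Eremo_vulgaris: 8
  Ao_nigra vs Eremo_vulgaris: 6
The smallest is 2, between Ictero_minor and Ao_nigra.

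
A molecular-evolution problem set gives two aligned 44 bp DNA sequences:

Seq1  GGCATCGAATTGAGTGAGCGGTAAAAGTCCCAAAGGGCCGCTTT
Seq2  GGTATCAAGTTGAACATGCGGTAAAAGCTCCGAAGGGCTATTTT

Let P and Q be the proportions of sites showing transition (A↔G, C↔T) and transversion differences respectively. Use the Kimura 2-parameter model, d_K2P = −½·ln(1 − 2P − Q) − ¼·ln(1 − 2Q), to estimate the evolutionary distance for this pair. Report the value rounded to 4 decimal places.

0.4315

Differing sites — 3:C/T (Ti); 7:G/A (Ti); 9:A/G (Ti); 14:G/A (Ti); 15:T/C (Ti); 16:G/A (Ti); 17:A/T (Tv); 28:T/C (Ti); 29:C/T (Ti); 32:A/G (Ti); 39:C/T (Ti); 40:G/A (Ti); 41:C/T (Ti).
Of the 13 differences, 12 transitions and 1 transversion over 44 sites: P = 12/44 = 0.272727, Q = 1/44 = 0.022727.
d = −0.5·ln(0.431819) − 0.25·ln(0.954546) = −0.5·(-0.839749) − 0.25·(-0.046519) = 0.4315.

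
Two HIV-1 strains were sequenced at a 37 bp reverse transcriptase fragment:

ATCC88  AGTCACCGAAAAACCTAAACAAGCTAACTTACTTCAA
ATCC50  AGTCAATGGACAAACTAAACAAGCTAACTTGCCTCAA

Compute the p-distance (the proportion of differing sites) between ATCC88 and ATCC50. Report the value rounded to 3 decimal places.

The sequences differ at positions 6 (C/A), 7 (C/T), 9 (A/G), 11 (A/C), 14 (C/A), 31 (A/G), 33 (T/C).
There are 7 differences over 37 sites, so p = 7/37 = 0.189.

0.189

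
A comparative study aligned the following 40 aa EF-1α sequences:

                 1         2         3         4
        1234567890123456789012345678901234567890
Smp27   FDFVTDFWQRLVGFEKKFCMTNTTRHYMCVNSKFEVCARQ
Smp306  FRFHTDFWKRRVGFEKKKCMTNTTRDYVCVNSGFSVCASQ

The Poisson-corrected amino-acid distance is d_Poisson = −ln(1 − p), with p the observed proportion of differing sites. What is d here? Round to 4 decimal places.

Mismatches occur at site 2 (D→R), site 4 (V→H), site 9 (Q→K), site 11 (L→R), site 18 (F→K), site 26 (H→D), site 28 (M→V), site 33 (K→G), site 35 (E→S), site 39 (R→S).
p = 10/40 = 0.250000.
d = −ln(1 − 0.250000) = −ln(0.750000) = 0.2877.

0.2877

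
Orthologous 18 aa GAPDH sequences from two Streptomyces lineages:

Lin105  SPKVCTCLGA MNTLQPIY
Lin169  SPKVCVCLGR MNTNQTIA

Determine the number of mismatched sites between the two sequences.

5

Differing sites — 6:T/V; 10:A/R; 14:L/N; 16:P/T; 18:Y/A.
That gives 5 mismatches out of 18 aligned sites, so the Hamming distance is 5.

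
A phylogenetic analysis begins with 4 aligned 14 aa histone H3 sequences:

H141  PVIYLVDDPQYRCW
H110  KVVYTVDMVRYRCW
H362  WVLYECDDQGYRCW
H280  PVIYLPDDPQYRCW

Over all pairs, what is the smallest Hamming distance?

Pairwise Hamming distances:
  H141 vs H110: 6
  H141 vs H362: 6
  H141 vs H280: 1
  H110 vs H362: 7
  H110 vs H280: 7
  H362 vs H280: 6
The smallest is 1, between H141 and H280.

1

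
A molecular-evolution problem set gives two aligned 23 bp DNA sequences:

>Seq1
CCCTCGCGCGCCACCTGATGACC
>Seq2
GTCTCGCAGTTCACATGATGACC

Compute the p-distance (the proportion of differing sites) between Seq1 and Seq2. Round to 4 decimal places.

0.3043

The sequences differ at positions 1 (C/G), 2 (C/T), 8 (G/A), 9 (C/G), 10 (G/T), 11 (C/T), 15 (C/A).
There are 7 differences over 23 sites, so p = 7/23 = 0.3043.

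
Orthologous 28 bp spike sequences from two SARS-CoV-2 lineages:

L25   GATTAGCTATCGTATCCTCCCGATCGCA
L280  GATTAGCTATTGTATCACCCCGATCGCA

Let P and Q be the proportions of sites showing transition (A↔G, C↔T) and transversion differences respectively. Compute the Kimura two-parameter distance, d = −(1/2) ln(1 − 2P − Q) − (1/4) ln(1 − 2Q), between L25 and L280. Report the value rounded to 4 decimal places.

0.1169

The sequences differ at positions 11 (C/T, transition), 17 (C/A, transversion), 18 (T/C, transition).
Of the 3 differences, 2 transitions and 1 transversion over 28 sites: P = 2/28 = 0.071429, Q = 1/28 = 0.035714.
d = −0.5·ln(0.821428) − 0.25·ln(0.928572) = −0.5·(-0.196711) − 0.25·(-0.074107) = 0.1169.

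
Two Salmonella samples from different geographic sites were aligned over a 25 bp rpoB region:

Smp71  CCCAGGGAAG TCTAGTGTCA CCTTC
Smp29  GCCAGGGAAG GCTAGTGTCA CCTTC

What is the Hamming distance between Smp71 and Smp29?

2

Mismatches occur at site 1 (C/G), site 11 (T/G).
That gives 2 mismatches out of 25 aligned sites, so the Hamming distance is 2.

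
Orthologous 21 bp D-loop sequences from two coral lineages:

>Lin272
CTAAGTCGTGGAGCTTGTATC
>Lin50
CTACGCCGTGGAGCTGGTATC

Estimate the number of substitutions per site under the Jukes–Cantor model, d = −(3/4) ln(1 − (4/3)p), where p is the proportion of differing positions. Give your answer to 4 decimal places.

The sequences differ at positions 4 (A/C), 6 (T/C), 16 (T/G).
p = 3/21 = 0.142857.
d = −0.75 · ln(1 − (4/3)·0.142857) = −0.75 · ln(0.809524) = −0.75 · (-0.211309) = 0.1585.

0.1585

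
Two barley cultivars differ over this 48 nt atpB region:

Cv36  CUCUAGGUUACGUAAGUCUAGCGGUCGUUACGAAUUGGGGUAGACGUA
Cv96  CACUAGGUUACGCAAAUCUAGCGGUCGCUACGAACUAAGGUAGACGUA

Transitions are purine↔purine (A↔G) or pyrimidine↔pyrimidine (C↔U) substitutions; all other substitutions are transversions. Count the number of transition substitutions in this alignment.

Mismatches occur at site 2 (U/A, transversion), site 13 (U/C, transition), site 16 (G/A, transition), site 28 (U/C, transition), site 35 (U/C, transition), site 37 (G/A, transition), site 38 (G/A, transition).
Of the 7 differences, 6 transitions and 1 transversion, so the answer is 6.

6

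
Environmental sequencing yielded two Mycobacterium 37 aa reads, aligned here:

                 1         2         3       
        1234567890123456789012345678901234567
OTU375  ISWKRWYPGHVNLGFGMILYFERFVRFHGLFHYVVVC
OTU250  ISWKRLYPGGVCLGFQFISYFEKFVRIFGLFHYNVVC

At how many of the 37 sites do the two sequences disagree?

The sequences differ at positions 6 (W/L), 10 (H/G), 12 (N/C), 16 (G/Q), 17 (M/F), 19 (L/S), 23 (R/K), 27 (F/I), 28 (H/F), 34 (V/N).
That gives 10 mismatches out of 37 aligned sites, so the Hamming distance is 10.

10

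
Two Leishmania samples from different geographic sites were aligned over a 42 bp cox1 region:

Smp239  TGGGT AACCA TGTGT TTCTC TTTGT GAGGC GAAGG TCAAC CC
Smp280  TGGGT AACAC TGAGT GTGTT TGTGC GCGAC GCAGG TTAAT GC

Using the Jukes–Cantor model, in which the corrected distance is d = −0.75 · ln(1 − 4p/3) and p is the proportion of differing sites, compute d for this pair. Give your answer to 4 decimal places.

Mismatches occur at site 9 (C↔A), site 10 (A↔C), site 13 (T↔A), site 16 (T↔G), site 18 (C↔G), site 20 (C↔T), site 22 (T↔G), site 25 (T↔C), site 27 (A↔C), site 29 (G↔A), site 32 (A↔C), site 37 (C↔T), site 40 (C↔T), site 41 (C↔G).
p = 14/42 = 0.333333.
d = −0.75 · ln(1 − (4/3)·0.333333) = −0.75 · ln(0.555556) = −0.75 · (-0.587786) = 0.4408.

0.4408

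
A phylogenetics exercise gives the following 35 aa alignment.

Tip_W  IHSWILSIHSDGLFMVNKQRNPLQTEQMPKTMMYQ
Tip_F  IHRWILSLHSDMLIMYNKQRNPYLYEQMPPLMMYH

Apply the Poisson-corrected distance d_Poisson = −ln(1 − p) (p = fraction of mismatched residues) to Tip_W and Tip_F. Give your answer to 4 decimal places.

Mismatches occur at site 3 (S/R), site 8 (I/L), site 12 (G/M), site 14 (F/I), site 16 (V/Y), site 23 (L/Y), site 24 (Q/L), site 25 (T/Y), site 30 (K/P), site 31 (T/L), site 35 (Q/H).
p = 11/35 = 0.314286.
d = −ln(1 − 0.314286) = −ln(0.685714) = 0.3773.

0.3773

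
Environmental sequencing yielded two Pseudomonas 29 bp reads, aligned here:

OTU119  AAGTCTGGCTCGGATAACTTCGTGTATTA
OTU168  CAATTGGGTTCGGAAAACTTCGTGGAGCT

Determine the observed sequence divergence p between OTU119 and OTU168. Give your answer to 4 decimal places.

Mismatches occur at site 1 (A↔C), site 3 (G↔A), site 5 (C↔T), site 6 (T↔G), site 9 (C↔T), site 15 (T↔A), site 25 (T↔G), site 27 (T↔G), site 28 (T↔C), site 29 (A↔T).
There are 10 differences over 29 sites, so p = 10/29 = 0.3448.

0.3448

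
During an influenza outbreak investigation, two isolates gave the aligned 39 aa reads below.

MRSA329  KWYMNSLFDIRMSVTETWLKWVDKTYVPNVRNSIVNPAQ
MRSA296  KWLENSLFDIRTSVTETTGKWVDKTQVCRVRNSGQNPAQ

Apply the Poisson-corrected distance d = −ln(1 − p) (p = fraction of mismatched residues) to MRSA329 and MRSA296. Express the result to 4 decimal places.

Differing sites — 3:Y/L; 4:M/E; 12:M/T; 18:W/T; 19:L/G; 26:Y/Q; 28:P/C; 29:N/R; 34:I/G; 35:V/Q.
p = 10/39 = 0.256410.
d = −ln(1 − 0.256410) = −ln(0.743590) = 0.2963.

0.2963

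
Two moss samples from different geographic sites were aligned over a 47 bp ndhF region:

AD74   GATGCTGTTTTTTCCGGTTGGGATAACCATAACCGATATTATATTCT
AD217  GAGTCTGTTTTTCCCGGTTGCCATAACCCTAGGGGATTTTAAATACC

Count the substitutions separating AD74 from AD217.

13

Differing sites — 3:T/G; 4:G/T; 13:T/C; 21:G/C; 22:G/C; 29:A/C; 32:A/G; 33:C/G; 34:C/G; 38:A/T; 42:T/A; 45:T/A; 47:T/C.
That gives 13 mismatches out of 47 aligned sites, so the Hamming distance is 13.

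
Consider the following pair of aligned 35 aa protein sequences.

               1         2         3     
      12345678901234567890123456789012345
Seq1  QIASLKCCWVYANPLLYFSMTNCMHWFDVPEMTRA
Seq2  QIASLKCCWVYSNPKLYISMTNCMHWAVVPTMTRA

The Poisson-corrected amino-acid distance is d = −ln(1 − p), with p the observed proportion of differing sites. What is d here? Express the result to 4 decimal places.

The sequences differ at positions 12 (A/S), 15 (L/K), 18 (F/I), 27 (F/A), 28 (D/V), 31 (E/T).
p = 6/35 = 0.171429.
d = −ln(1 − 0.171429) = −ln(0.828571) = 0.1881.

0.1881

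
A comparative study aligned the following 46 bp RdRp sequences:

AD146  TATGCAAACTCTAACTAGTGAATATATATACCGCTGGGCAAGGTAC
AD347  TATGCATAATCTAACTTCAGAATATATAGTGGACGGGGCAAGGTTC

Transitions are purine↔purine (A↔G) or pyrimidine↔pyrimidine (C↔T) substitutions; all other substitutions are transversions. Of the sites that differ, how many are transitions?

Mismatches occur at site 7 (A↔T, transversion), site 9 (C↔A, transversion), site 17 (A↔T, transversion), site 18 (G↔C, transversion), site 19 (T↔A, transversion), site 29 (T↔G, transversion), site 30 (A↔T, transversion), site 31 (C↔G, transversion), site 32 (C↔G, transversion), site 33 (G↔A, transition), site 35 (T↔G, transversion), site 45 (A↔T, transversion).
Of the 12 differences, 1 transition and 11 transversions, so the answer is 1.

1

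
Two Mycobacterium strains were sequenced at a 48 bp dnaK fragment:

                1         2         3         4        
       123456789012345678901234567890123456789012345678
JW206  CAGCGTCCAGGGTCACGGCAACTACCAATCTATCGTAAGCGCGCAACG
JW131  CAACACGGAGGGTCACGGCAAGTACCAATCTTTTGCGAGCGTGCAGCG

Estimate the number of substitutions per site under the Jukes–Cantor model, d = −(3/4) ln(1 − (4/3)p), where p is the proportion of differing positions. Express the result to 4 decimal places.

0.3041

Mismatches occur at site 3 (G↔A), site 5 (G↔A), site 6 (T↔C), site 7 (C↔G), site 8 (C↔G), site 22 (C↔G), site 32 (A↔T), site 34 (C↔T), site 36 (T↔C), site 37 (A↔G), site 42 (C↔T), site 46 (A↔G).
p = 12/48 = 0.250000.
d = −0.75 · ln(1 − (4/3)·0.250000) = −0.75 · ln(0.666667) = −0.75 · (-0.405465) = 0.3041.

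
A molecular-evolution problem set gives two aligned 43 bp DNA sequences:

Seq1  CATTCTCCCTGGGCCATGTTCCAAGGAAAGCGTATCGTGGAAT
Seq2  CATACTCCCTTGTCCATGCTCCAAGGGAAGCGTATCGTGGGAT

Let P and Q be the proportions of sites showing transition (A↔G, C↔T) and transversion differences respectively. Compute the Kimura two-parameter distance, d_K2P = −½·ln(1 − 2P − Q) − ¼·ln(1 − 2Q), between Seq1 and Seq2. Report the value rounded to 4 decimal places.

0.1550

The sequences differ at positions 4 (T/A, transversion), 11 (G/T, transversion), 13 (G/T, transversion), 19 (T/C, transition), 27 (A/G, transition), 41 (A/G, transition).
Of the 6 differences, 3 transitions and 3 transversions over 43 sites: P = 3/43 = 0.069767, Q = 3/43 = 0.069767.
d = −0.5·ln(0.790699) − 0.25·ln(0.860466) = −0.5·(-0.234838) − 0.25·(-0.150281) = 0.1550.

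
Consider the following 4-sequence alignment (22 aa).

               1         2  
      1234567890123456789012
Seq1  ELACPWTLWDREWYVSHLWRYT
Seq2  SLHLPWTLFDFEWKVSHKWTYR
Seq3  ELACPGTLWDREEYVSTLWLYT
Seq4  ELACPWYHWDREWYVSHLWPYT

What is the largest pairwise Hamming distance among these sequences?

Pairwise Hamming distances:
  Seq1 vs Seq2: 9
  Seq1 vs Seq3: 4
  Seq1 vs Seq4: 3
  Seq2 vs Seq3: 12
  Seq2 vs Seq4: 11
  Seq3 vs Seq4: 6
The largest is 12, between Seq2 and Seq3.

12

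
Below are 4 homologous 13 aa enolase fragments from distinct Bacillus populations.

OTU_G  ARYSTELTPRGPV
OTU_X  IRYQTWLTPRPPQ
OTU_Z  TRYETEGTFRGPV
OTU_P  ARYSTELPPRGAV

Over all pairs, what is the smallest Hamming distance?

Pairwise Hamming distances:
  OTU_G vs OTU_X: 5
  OTU_G vs OTU_Z: 4
  OTU_G vs OTU_P: 2
  OTU_X vs OTU_Z: 7
  OTU_X vs OTU_P: 7
  OTU_Z vs OTU_P: 6
The smallest is 2, between OTU_G and OTU_P.

2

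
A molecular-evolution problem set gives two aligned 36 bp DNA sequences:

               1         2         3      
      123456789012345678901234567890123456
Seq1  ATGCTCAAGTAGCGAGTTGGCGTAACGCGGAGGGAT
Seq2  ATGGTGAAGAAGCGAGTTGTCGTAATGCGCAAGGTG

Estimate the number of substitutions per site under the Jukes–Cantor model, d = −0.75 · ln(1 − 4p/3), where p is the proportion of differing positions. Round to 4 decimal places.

The sequences differ at positions 4 (C/G), 6 (C/G), 10 (T/A), 20 (G/T), 26 (C/T), 30 (G/C), 32 (G/A), 35 (A/T), 36 (T/G).
p = 9/36 = 0.250000.
d = −0.75 · ln(1 − (4/3)·0.250000) = −0.75 · ln(0.666667) = −0.75 · (-0.405465) = 0.3041.

0.3041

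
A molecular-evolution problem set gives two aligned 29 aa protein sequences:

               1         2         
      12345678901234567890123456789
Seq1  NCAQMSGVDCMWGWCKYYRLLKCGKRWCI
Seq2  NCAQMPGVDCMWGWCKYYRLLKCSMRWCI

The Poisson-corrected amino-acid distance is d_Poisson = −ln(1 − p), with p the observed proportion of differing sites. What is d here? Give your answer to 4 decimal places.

0.1092

Differing sites — 6:S/P; 24:G/S; 25:K/M.
p = 3/29 = 0.103448.
d = −ln(1 − 0.103448) = −ln(0.896552) = 0.1092.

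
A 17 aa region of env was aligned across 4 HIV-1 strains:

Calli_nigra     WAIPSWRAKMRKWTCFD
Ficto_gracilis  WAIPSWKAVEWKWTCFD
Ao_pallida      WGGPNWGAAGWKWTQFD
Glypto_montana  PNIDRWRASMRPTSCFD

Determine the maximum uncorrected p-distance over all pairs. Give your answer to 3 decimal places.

0.765

Pairwise Hamming distances:
  Calli_nigra vs Ficto_gracilis: 4
  Calli_nigra vs Ao_pallida: 8
  Calli_nigra vs Glypto_montana: 8
  Ficto_gracilis vs Ao_pallida: 7
  Ficto_gracilis vs Glypto_montana: 11
  Ao_pallida vs Glypto_montana: 13
The largest is 13 mismatches, between Ao_pallida and Glypto_montana; p = 13/17 = 0.765.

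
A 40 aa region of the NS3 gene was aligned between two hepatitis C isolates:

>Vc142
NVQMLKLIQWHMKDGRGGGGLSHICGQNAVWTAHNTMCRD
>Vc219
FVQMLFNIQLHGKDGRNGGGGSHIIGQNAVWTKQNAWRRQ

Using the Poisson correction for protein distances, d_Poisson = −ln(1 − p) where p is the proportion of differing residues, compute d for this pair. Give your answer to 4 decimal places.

0.4308

The sequences differ at positions 1 (N/F), 6 (K/F), 7 (L/N), 10 (W/L), 12 (M/G), 17 (G/N), 21 (L/G), 25 (C/I), 33 (A/K), 34 (H/Q), 36 (T/A), 37 (M/W), 38 (C/R), 40 (D/Q).
p = 14/40 = 0.350000.
d = −ln(1 − 0.350000) = −ln(0.650000) = 0.4308.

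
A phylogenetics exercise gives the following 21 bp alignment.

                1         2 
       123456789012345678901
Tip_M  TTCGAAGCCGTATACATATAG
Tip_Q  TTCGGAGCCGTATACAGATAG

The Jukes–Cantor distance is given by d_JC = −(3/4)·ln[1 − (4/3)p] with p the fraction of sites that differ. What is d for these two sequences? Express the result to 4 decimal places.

Mismatches occur at site 5 (A↔G), site 17 (T↔G).
p = 2/21 = 0.095238.
d = −0.75 · ln(1 − (4/3)·0.095238) = −0.75 · ln(0.873016) = −0.75 · (-0.135801) = 0.1019.

0.1019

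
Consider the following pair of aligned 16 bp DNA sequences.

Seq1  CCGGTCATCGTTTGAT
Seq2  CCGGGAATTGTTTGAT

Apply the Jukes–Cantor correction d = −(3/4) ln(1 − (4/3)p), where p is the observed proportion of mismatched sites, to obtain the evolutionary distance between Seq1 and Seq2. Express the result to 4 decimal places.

0.2158

The sequences differ at positions 5 (T/G), 6 (C/A), 9 (C/T).
p = 3/16 = 0.187500.
d = −0.75 · ln(1 − (4/3)·0.187500) = −0.75 · ln(0.750000) = −0.75 · (-0.287682) = 0.2158.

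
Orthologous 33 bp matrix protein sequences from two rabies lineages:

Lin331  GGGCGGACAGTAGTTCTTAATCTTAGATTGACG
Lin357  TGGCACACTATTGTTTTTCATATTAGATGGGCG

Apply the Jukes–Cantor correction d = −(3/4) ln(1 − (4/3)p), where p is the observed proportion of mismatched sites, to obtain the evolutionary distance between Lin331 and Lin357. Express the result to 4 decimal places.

0.4408

Mismatches occur at site 1 (G↔T), site 5 (G↔A), site 6 (G↔C), site 9 (A↔T), site 10 (G↔A), site 12 (A↔T), site 16 (C↔T), site 19 (A↔C), site 22 (C↔A), site 29 (T↔G), site 31 (A↔G).
p = 11/33 = 0.333333.
d = −0.75 · ln(1 − (4/3)·0.333333) = −0.75 · ln(0.555556) = −0.75 · (-0.587786) = 0.4408.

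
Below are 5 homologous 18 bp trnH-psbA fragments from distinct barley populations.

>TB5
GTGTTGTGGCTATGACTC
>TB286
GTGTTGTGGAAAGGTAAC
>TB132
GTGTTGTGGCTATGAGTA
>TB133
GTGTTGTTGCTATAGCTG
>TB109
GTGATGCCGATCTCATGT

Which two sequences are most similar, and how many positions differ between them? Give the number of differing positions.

2

Pairwise Hamming distances:
  TB5 vs TB286: 6
  TB5 vs TB132: 2
  TB5 vs TB133: 4
  TB5 vs TB109: 9
  TB286 vs TB132: 7
  TB286 vs TB133: 9
  TB286 vs TB109: 11
  TB132 vs TB133: 5
  TB132 vs TB109: 9
  TB133 vs TB109: 10
The smallest is 2, between TB5 and TB132.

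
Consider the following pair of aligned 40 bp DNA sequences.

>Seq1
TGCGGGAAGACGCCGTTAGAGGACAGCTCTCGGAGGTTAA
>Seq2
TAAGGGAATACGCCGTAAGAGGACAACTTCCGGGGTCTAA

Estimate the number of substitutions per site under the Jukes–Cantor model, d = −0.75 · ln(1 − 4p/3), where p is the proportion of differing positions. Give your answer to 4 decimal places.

0.3041

Mismatches occur at site 2 (G/A), site 3 (C/A), site 9 (G/T), site 17 (T/A), site 26 (G/A), site 29 (C/T), site 30 (T/C), site 34 (A/G), site 36 (G/T), site 37 (T/C).
p = 10/40 = 0.250000.
d = −0.75 · ln(1 − (4/3)·0.250000) = −0.75 · ln(0.666667) = −0.75 · (-0.405465) = 0.3041.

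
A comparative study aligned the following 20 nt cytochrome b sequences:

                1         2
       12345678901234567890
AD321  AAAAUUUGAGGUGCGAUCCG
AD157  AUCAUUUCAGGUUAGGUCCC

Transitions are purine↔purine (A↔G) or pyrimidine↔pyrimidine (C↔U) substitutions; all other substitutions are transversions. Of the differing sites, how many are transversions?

6

The sequences differ at positions 2 (A/U, transversion), 3 (A/C, transversion), 8 (G/C, transversion), 13 (G/U, transversion), 14 (C/A, transversion), 16 (A/G, transition), 20 (G/C, transversion).
Of the 7 differences, 1 transition and 6 transversions, so the answer is 6.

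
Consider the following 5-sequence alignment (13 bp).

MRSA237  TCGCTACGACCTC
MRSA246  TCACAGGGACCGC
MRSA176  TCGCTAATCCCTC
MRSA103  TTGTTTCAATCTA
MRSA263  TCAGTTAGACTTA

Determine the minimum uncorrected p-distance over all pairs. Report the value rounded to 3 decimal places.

0.231

Pairwise Hamming distances:
  MRSA237 vs MRSA246: 5
  MRSA237 vs MRSA176: 3
  MRSA237 vs MRSA103: 6
  MRSA237 vs MRSA263: 6
  MRSA246 vs MRSA176: 7
  MRSA246 vs MRSA103: 10
  MRSA246 vs MRSA263: 7
  MRSA176 vs MRSA103: 8
  MRSA176 vs MRSA263: 7
  MRSA103 vs MRSA263: 7
The smallest is 3 mismatches, between MRSA237 and MRSA176; p = 3/13 = 0.231.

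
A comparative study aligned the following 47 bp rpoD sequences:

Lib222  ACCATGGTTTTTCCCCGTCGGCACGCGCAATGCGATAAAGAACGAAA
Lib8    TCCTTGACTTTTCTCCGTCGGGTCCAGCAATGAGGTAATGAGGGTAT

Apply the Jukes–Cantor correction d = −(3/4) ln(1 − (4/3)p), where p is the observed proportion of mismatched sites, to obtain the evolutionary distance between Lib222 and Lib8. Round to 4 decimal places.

Mismatches occur at site 1 (A↔T), site 4 (A↔T), site 7 (G↔A), site 8 (T↔C), site 14 (C↔T), site 22 (C↔G), site 23 (A↔T), site 25 (G↔C), site 26 (C↔A), site 33 (C↔A), site 35 (A↔G), site 39 (A↔T), site 42 (A↔G), site 43 (C↔G), site 45 (A↔T), site 47 (A↔T).
p = 16/47 = 0.340426.
d = −0.75 · ln(1 − (4/3)·0.340426) = −0.75 · ln(0.546099) = −0.75 · (-0.604955) = 0.4537.

0.4537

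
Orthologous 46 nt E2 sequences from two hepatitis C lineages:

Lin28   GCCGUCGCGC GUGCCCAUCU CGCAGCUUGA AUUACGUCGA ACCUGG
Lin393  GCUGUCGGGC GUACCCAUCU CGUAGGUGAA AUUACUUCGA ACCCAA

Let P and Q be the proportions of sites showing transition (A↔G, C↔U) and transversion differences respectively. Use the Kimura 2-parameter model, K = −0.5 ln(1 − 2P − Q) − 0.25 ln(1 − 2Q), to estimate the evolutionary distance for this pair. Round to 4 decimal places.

Mismatches occur at site 3 (C/U, transition), site 8 (C/G, transversion), site 13 (G/A, transition), site 23 (C/U, transition), site 26 (C/G, transversion), site 28 (U/G, transversion), site 29 (G/A, transition), site 36 (G/U, transversion), site 44 (U/C, transition), site 45 (G/A, transition), site 46 (G/A, transition).
Of the 11 differences, 7 transitions and 4 transversions over 46 sites: P = 7/46 = 0.152174, Q = 4/46 = 0.086957.
d = −0.5·ln(0.608695) − 0.25·ln(0.826086) = −0.5·(-0.496438) − 0.25·(-0.191056) = 0.2960.

0.2960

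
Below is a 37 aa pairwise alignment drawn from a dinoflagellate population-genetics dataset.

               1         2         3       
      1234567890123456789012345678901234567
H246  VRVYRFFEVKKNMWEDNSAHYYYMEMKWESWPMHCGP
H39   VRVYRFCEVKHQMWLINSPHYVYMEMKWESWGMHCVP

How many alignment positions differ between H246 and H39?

The sequences differ at positions 7 (F/C), 11 (K/H), 12 (N/Q), 15 (E/L), 16 (D/I), 19 (A/P), 22 (Y/V), 32 (P/G), 36 (G/V).
That gives 9 mismatches out of 37 aligned sites, so the Hamming distance is 9.

9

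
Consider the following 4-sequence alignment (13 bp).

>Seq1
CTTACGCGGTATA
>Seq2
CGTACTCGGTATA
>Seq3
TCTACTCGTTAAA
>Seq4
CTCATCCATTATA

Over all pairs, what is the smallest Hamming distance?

Pairwise Hamming distances:
  Seq1 vs Seq2: 2
  Seq1 vs Seq3: 5
  Seq1 vs Seq4: 5
  Seq2 vs Seq3: 4
  Seq2 vs Seq4: 6
  Seq3 vs Seq4: 7
The smallest is 2, between Seq1 and Seq2.

2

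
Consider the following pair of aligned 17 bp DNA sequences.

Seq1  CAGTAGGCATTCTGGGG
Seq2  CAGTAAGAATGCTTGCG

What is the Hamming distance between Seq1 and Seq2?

5

The sequences differ at positions 6 (G/A), 8 (C/A), 11 (T/G), 14 (G/T), 16 (G/C).
That gives 5 mismatches out of 17 aligned sites, so the Hamming distance is 5.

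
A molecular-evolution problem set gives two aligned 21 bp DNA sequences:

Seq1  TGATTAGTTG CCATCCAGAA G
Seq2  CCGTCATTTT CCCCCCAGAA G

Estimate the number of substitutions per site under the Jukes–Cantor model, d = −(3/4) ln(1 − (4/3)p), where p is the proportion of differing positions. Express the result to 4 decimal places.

Mismatches occur at site 1 (T/C), site 2 (G/C), site 3 (A/G), site 5 (T/C), site 7 (G/T), site 10 (G/T), site 13 (A/C), site 14 (T/C).
p = 8/21 = 0.380952.
d = −0.75 · ln(1 − (4/3)·0.380952) = −0.75 · ln(0.492064) = −0.75 · (-0.709146) = 0.5319.

0.5319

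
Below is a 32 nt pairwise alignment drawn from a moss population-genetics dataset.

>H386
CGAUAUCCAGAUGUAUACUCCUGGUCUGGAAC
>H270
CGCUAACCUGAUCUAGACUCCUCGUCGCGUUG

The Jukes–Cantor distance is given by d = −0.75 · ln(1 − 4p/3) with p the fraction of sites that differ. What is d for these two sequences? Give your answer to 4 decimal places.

0.4598

Mismatches occur at site 3 (A/C), site 6 (U/A), site 9 (A/U), site 13 (G/C), site 16 (U/G), site 23 (G/C), site 27 (U/G), site 28 (G/C), site 30 (A/U), site 31 (A/U), site 32 (C/G).
p = 11/32 = 0.343750.
d = −0.75 · ln(1 − (4/3)·0.343750) = −0.75 · ln(0.541667) = −0.75 · (-0.613104) = 0.4598.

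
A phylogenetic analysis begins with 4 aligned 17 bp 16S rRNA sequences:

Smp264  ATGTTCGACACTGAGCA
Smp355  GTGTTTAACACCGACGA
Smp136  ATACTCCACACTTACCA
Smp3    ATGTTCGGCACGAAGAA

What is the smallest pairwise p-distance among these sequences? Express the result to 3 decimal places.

0.235

Pairwise Hamming distances:
  Smp264 vs Smp355: 6
  Smp264 vs Smp136: 5
  Smp264 vs Smp3: 4
  Smp355 vs Smp136: 8
  Smp355 vs Smp3: 8
  Smp136 vs Smp3: 8
The smallest is 4 mismatches, between Smp264 and Smp3; p = 4/17 = 0.235.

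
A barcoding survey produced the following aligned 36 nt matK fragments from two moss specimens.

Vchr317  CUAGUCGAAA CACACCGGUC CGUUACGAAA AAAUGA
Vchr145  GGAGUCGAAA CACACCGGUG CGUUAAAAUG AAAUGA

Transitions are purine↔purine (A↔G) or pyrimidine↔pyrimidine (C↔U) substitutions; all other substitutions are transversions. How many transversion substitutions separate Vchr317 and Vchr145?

The sequences differ at positions 1 (C/G, transversion), 2 (U/G, transversion), 20 (C/G, transversion), 26 (C/A, transversion), 27 (G/A, transition), 29 (A/U, transversion), 30 (A/G, transition).
Of the 7 differences, 2 transitions and 5 transversions, so the answer is 5.

5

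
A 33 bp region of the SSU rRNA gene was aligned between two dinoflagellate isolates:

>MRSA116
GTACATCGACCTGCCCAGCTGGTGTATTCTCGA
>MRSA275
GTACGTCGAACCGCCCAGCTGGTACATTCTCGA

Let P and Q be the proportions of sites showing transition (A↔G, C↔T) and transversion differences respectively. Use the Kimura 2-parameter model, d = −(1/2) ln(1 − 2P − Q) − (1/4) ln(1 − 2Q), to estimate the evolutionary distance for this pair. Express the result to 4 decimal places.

Differing sites — 5:A/G (Ti); 10:C/A (Tv); 12:T/C (Ti); 24:G/A (Ti); 25:T/C (Ti).
Of the 5 differences, 4 transitions and 1 transversion over 33 sites: P = 4/33 = 0.121212, Q = 1/33 = 0.030303.
d = −0.5·ln(0.727273) − 0.25·ln(0.939394) = −0.5·(-0.318453) − 0.25·(-0.062520) = 0.1749.

0.1749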